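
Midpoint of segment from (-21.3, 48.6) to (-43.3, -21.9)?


Mx = (-21.3 - 43.3)/2 = -64.6/2 = -32.3000
My = (48.6 - 21.9)/2 = 26.7/2 = 13.3500

(-32.3000, 13.3500)


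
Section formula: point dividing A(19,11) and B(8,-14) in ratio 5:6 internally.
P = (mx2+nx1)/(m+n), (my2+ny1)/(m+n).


Px = (5*8 + 6*19)/11 = 154/11 = 14.0000
Py = (5*(-14) + 6*11)/11 = -4/11 = -0.3636

P = (14.0000, -0.3636)


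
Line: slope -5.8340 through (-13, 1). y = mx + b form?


y - 1 = -5.8340(x + 13)
y = -5.8340x + 1 + 5.8340*(-13)
y = -5.8340x - 74.8420

y = -5.8340x - 74.8420


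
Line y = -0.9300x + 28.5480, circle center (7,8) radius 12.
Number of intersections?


Substitute y = -0.9300x + 28.5480: (x-7)^2 + (-0.9300x+28.5480-8)^2 = 144
Expand to Ax^2 + Bx + C = 0, where b-k = 20.548
A = 1+m^2 = 1.8649
B = 2(m(b-k) - h) = 2(-0.9300*20.548 - 7) = -52.21928
C = h^2 + (b-k)^2 - r^2 = 49 + 422.220304 - 144 = 327.220304
disc = B^2-4AC = 2726.8532 - 2440.9326 = 285.9206
disc > 0

2 intersection points


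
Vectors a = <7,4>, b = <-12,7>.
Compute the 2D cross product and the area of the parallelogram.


cross = 7*7 - 4*(-12) = 49 + 48 = 97
Parallelogram area = |97| = 97

cross = 97, parallelogram area = 97


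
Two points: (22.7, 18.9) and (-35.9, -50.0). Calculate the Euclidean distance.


dx = -35.9 - 22.7 = -58.6
dy = -50.0 - 18.9 = -68.9
d = sqrt(3433.96 + 4747.21) = sqrt(8181.17) = 90.4498

90.4498


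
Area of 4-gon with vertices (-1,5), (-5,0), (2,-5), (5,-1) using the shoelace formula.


sum(xi*y_{i+1}) = -1*0 - 5*(-5) + 2*(-1) + 5*5 = 48
sum(yi*x_{i+1}) = 5*(-5) + 0*2 - 5*5 - 1*(-1) = -49
Area = |48 + 49|/2 = 97/2 = 48.5000

48.5000 sq units


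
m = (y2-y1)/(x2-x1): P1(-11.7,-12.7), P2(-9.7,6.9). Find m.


dy = 6.9 + 12.7 = 19.6
dx = -9.7 + 11.7 = 2.0
m = 19.6/2.0 = 9.8000

m = 9.8000


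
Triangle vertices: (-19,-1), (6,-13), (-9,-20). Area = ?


-19*(-13+ 20) = -133
6*(-20+ 1) = -114
-9*(-1+ 13) = -108
sum = -355
Area = |-355|/2 = 177.5000

177.5000 sq units


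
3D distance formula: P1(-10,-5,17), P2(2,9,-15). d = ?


dx=12, dy=14, dz=-32
d = sqrt(144+196+1024) = sqrt(1364) = 36.9324

36.9324


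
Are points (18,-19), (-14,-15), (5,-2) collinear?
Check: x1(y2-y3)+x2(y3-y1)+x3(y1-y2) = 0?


18*(-15+ 2) - 14*(-2+ 19) + 5*(-19+ 15)
= -234 - 238 - 20 = -492

No, not collinear (determinant = -492)


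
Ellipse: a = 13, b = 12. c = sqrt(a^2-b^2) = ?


c^2 = 13^2 - 12^2 = 169 - 144 = 25
c = sqrt(25) = 5.0000

c = 5.0000


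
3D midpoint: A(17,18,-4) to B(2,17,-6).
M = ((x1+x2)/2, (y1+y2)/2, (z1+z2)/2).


Mx = (17+2)/2 = 9.5000
My = (18+17)/2 = 17.5000
Mz = (-4- 6)/2 = -5.0000

M = (9.5000, 17.5000, -5.0000)


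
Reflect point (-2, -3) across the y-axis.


Reflection rule for y-axis: (-x, y)
(-2, -3) -> (2, -3)

(2, -3)


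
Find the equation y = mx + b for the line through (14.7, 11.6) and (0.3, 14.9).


m = (3.3)/(-14.4) = -0.2292
b = y1 - m*x1 = 11.6 - (3.3*14.7)/(-14.4) = 11.6 + 3.3688 = 14.9688

y = -0.2292x + 14.9688


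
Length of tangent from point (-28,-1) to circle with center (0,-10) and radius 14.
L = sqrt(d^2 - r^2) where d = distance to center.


d = sqrt((-28-0)^2 + (-1+ 10)^2) = sqrt(784+81) = 29.4109
L = sqrt(865.0000 - 196) = sqrt(669.0000) = 25.8650

25.8650


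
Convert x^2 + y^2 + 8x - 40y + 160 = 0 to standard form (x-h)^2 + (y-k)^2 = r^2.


h = -D/2 = -8/2 = -4
k = -E/2 = 40/2 = 20
r^2 = h^2 + k^2 - F = 16 + 400 - 160 = 256
r = 16

Center (-4, 20), radius = 16


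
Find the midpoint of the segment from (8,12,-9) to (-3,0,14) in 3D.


Mx = (8- 3)/2 = 2.5000
My = (12+0)/2 = 6.0000
Mz = (-9+14)/2 = 2.5000

M = (2.5000, 6.0000, 2.5000)


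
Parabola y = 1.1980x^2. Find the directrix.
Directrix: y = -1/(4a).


a = 1.1980
1/(4a) = 0.2087
directrix: y = -0.2087 = -0.2087

y = -0.2087


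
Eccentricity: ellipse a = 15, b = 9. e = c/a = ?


c = sqrt(225-81) = sqrt(144) = 12.0000
e = c/a = 12/15 = 0.8000

e = 0.8000


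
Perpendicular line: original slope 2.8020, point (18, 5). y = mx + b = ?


Perpendicular slope = -1/m1 = -1/2.8020 = -0.3569
b2 = y0 - m2*x0 = 5 + 18/2.8020 = 5 + 6.4240 = 11.4240

y = -0.3569x + 11.4240


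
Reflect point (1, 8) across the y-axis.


Reflection rule for y-axis: (-x, y)
(1, 8) -> (-1, 8)

(-1, 8)


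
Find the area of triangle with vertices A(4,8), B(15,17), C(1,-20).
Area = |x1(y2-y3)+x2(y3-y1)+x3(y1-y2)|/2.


4*(17+ 20) = 148
15*(-20-8) = -420
1*(8-17) = -9
sum = -281
Area = |-281|/2 = 140.5000

140.5000 sq units


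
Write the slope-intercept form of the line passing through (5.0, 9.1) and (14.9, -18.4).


m = (-27.5)/(9.9) = -2.7778
b = y1 - m*x1 = 9.1 - (-27.5*5.0)/(9.9) = 9.1 + 13.8889 = 22.9889

y = -2.7778x + 22.9889


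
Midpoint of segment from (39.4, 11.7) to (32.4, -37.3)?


Mx = (39.4 + 32.4)/2 = 71.8/2 = 35.9000
My = (11.7 - 37.3)/2 = -25.6/2 = -12.8000

(35.9000, -12.8000)


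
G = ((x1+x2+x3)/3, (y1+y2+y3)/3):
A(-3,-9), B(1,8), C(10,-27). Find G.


Gx = (-3+1+10)/3 = 8/3 = 2.6667
Gy = (-9+8- 27)/3 = -28/3 = -9.3333

G = (2.6667, -9.3333)


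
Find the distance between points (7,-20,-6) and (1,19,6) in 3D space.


dx=-6, dy=39, dz=12
d = sqrt(36+1521+144) = sqrt(1701) = 41.2432

41.2432


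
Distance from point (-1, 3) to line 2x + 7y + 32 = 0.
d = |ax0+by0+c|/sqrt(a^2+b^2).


|2*(-1) + 7*3 + 32| = |51| = 51
sqrt(4 + 49) = sqrt(53) = 7.2801
d = 51/sqrt(53) = 7.0054

7.0054


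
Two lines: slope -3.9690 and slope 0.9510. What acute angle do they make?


m1-m2 = -4.92
1+m1*m2 = -2.774519
tan(theta) = |-4.92/(-2.774519)| = 1.773280
theta = arctan(|-4.92/(-2.774519)|) = 60.5802 degrees (acute angle)

60.5802 degrees


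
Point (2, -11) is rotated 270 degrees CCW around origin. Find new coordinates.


cos(270) = 0, sin(270) = -1
x' = 2*0 + 11*(-1) = -11
y' = 2*(-1) - 11*0 = -2

(-11, -2)


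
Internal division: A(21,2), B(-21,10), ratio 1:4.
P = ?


Px = (1*(-21) + 4*21)/5 = 63/5 = 12.6000
Py = (1*10 + 4*2)/5 = 18/5 = 3.6000

P = (12.6000, 3.6000)


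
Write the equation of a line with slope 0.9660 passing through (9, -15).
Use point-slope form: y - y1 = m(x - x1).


y + 15 = 0.9660(x - 9)
y = 0.9660x - 15 - 0.9660*9
y = 0.9660x - 23.6940

y = 0.9660x - 23.6940


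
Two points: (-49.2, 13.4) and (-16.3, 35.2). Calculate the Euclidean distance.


dx = -16.3 + 49.2 = 32.9
dy = 35.2 - 13.4 = 21.8
d = sqrt(1082.41 + 475.24) = sqrt(1557.65) = 39.4671

39.4671


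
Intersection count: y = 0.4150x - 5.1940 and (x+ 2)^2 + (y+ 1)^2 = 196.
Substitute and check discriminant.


Substitute y = 0.4150x - 5.1940: (x+ 2)^2 + (0.4150x- 5.1940+ 1)^2 = 196
Expand to Ax^2 + Bx + C = 0, where b-k = -4.194
A = 1+m^2 = 1.172225
B = 2(m(b-k) - h) = 2(0.4150*(-4.194) + 2) = 0.51898
C = h^2 + (b-k)^2 - r^2 = 4 + 17.589636 - 196 = -174.410364
disc = B^2-4AC = 0.2693 + 817.7928 = 818.0621
disc > 0

2 intersection points


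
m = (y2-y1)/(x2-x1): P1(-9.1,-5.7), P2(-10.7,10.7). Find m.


dy = 10.7 + 5.7 = 16.4
dx = -10.7 + 9.1 = -1.6
m = 16.4/(-1.6) = -10.2500

m = -10.2500


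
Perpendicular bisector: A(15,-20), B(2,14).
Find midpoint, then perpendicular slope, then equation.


Midpoint = (8.5, -3)
Slope of AB = dy/dx = 34/(-13) = -2.6154
Perp slope = -dx/dy = 13/34 = 0.3824
b = My - (perp slope)*Mx = -3 + (-13*8.5)/34 = -3 - 3.2500 = -6.2500

y = 0.3824x - 6.2500


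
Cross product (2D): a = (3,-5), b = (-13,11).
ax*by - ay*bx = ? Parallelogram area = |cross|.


cross = 3*11 + 5*(-13) = 33 - 65 = -32
Parallelogram area = |-32| = 32

cross = -32, parallelogram area = 32


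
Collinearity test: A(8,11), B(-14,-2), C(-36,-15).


8*(-2+ 15) - 14*(-15-11) - 36*(11+ 2)
= 104 + 364 - 468 = 0

Yes, collinear (determinant = 0)


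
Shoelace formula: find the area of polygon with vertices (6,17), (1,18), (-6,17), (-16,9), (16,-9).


sum(xi*y_{i+1}) = 6*18 + 1*17 - 6*9 - 16*(-9) + 16*17 = 487
sum(yi*x_{i+1}) = 17*1 + 18*(-6) + 17*(-16) + 9*16 - 9*6 = -273
Area = |487 + 273|/2 = 760/2 = 380.0000

380.0000 sq units


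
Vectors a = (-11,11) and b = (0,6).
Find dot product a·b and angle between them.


a·b = -11*0 + 11*6 = 0 + 66 = 66
|a| = sqrt(121+121) = 15.5563
|b| = sqrt(0+36) = 6.0000
cos(theta) = 66/(sqrt(242)*sqrt(36)) = 66/sqrt(8712) = 0.707107
theta = arccos(66/sqrt(8712)) = 45.0000 degrees

a·b = 66, theta = 45.0000 deg


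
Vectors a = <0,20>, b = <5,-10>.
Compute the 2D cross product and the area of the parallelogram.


cross = 0*(-10) - 20*5 = 0 - 100 = -100
Parallelogram area = |-100| = 100

cross = -100, parallelogram area = 100


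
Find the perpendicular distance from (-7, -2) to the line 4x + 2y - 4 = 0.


|4*(-7) + 2*(-2) - 4| = |-36| = 36
sqrt(16 + 4) = sqrt(20) = 4.4721
d = 36/sqrt(20) = 8.0498

8.0498


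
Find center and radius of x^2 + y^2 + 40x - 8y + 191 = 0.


h = -D/2 = -40/2 = -20
k = -E/2 = 8/2 = 4
r^2 = h^2 + k^2 - F = 400 + 16 - 191 = 225
r = 15

Center (-20, 4), radius = 15


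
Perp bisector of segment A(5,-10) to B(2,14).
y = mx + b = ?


Midpoint = (3.5, 2)
Slope of AB = dy/dx = 24/(-3) = -8.0000
Perp slope = -dx/dy = 3/24 = 0.1250
b = My - (perp slope)*Mx = 2 + (-3*3.5)/24 = 2 - 0.4375 = 1.5625

y = 0.1250x + 1.5625


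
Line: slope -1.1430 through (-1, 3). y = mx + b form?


y - 3 = -1.1430(x + 1)
y = -1.1430x + 3 + 1.1430*(-1)
y = -1.1430x + 1.8570

y = -1.1430x + 1.8570


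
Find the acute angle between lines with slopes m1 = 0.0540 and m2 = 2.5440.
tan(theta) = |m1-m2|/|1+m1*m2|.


m1-m2 = -2.49
1+m1*m2 = 1.137376
tan(theta) = |-2.49/1.137376| = 2.189250
theta = arctan(|-2.49/1.137376|) = 65.4501 degrees (acute angle)

65.4501 degrees


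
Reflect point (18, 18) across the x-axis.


Reflection rule for x-axis: (x, -y)
(18, 18) -> (18, -18)

(18, -18)


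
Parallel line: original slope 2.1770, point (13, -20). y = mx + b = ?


Parallel lines have equal slopes.
m2 = 2.1770
b2 = -20 - 2.1770*13 = -48.3010

y = 2.1770x - 48.3010


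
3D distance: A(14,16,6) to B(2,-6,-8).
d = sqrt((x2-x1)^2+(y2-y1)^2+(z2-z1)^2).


dx=-12, dy=-22, dz=-14
d = sqrt(144+484+196) = sqrt(824) = 28.7054

28.7054


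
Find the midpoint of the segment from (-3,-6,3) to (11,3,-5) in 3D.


Mx = (-3+11)/2 = 4.0000
My = (-6+3)/2 = -1.5000
Mz = (3- 5)/2 = -1.0000

M = (4.0000, -1.5000, -1.0000)


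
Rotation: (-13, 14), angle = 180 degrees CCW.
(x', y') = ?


cos(180) = -1, sin(180) = 0
x' = -13*(-1) - 14*0 = 13
y' = -13*0 + 14*(-1) = -14

(13, -14)


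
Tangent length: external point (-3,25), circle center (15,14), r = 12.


d = sqrt((-3-15)^2 + (25-14)^2) = sqrt(324+121) = 21.0950
L = sqrt(445.0000 - 144) = sqrt(301.0000) = 17.3494

17.3494


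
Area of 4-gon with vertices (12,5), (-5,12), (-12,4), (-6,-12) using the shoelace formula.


sum(xi*y_{i+1}) = 12*12 - 5*4 - 12*(-12) - 6*5 = 238
sum(yi*x_{i+1}) = 5*(-5) + 12*(-12) + 4*(-6) - 12*12 = -337
Area = |238 + 337|/2 = 575/2 = 287.5000

287.5000 sq units


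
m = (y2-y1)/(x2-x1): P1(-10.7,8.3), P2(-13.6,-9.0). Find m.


dy = -9.0 - 8.3 = -17.3
dx = -13.6 + 10.7 = -2.9
m = -17.3/(-2.9) = 5.9655

m = 5.9655


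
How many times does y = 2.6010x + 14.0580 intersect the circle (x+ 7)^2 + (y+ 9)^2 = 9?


Substitute y = 2.6010x + 14.0580: (x+ 7)^2 + (2.6010x+14.0580+ 9)^2 = 9
Expand to Ax^2 + Bx + C = 0, where b-k = 23.058
A = 1+m^2 = 7.765201
B = 2(m(b-k) - h) = 2(2.6010*23.058 + 7) = 133.947716
C = h^2 + (b-k)^2 - r^2 = 49 + 531.671364 - 9 = 571.671364
disc = B^2-4AC = 17941.9906 - 17756.5722 = 185.4184
disc > 0

2 intersection points


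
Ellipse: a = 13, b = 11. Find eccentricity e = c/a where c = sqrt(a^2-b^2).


c = sqrt(169-121) = sqrt(48) = 6.9282
e = c/a = sqrt(48)/13 = 0.5329

e = 0.5329


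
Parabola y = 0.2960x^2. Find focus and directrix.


a = 0.2960
1/(4a) = 0.8446
Focus = (0, 0.8446)
Directrix: y = -0.8446

Focus = (0, 0.8446), Directrix: y = -0.8446


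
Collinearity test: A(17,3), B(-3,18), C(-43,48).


17*(18-48) - 3*(48-3) - 43*(3-18)
= -510 - 135 + 645 = 0

Yes, collinear (determinant = 0)


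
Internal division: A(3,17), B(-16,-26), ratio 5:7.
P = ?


Px = (5*(-16) + 7*3)/12 = -59/12 = -4.9167
Py = (5*(-26) + 7*17)/12 = -11/12 = -0.9167

P = (-4.9167, -0.9167)


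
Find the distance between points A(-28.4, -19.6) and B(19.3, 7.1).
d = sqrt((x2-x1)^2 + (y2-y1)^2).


dx = 19.3 + 28.4 = 47.7
dy = 7.1 + 19.6 = 26.7
d = sqrt(2275.29 + 712.89) = sqrt(2988.18) = 54.6642

54.6642


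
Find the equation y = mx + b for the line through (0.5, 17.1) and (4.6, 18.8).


m = (1.7)/(4.1) = 0.4146
b = y1 - m*x1 = 17.1 - (1.7*0.5)/(4.1) = 17.1 - 0.2073 = 16.8927

y = 0.4146x + 16.8927


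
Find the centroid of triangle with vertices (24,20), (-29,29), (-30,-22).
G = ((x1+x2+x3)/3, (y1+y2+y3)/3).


Gx = (24- 29- 30)/3 = -35/3 = -11.6667
Gy = (20+29- 22)/3 = 27/3 = 9.0000

G = (-11.6667, 9.0000)


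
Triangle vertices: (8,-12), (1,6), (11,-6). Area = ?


8*(6+ 6) = 96
1*(-6+ 12) = 6
11*(-12-6) = -198
sum = -96
Area = |-96|/2 = 48.0000

48.0000 sq units


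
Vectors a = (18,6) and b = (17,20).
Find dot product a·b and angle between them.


a·b = 18*17 + 6*20 = 306 + 120 = 426
|a| = sqrt(324+36) = 18.9737
|b| = sqrt(289+400) = 26.2488
cos(theta) = 426/(sqrt(360)*sqrt(689)) = 426/sqrt(248040) = 0.855360
theta = arccos(426/sqrt(248040)) = 31.2005 degrees

a·b = 426, theta = 31.2005 deg


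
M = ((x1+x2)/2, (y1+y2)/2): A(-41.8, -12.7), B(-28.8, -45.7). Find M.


Mx = (-41.8 - 28.8)/2 = -70.6/2 = -35.3000
My = (-12.7 - 45.7)/2 = -58.4/2 = -29.2000

(-35.3000, -29.2000)


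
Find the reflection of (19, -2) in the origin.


Reflection rule for origin: (-x, -y)
(19, -2) -> (-19, 2)

(-19, 2)


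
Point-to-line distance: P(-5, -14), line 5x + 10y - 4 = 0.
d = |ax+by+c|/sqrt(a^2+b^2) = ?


|5*(-5) + 10*(-14) - 4| = |-169| = 169
sqrt(25 + 100) = sqrt(125) = 11.1803
d = 169/sqrt(125) = 15.1158

15.1158


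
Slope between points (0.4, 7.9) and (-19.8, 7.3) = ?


dy = 7.3 - 7.9 = -0.6
dx = -19.8 - 0.4 = -20.2
m = -0.6/(-20.2) = 0.0297

m = 0.0297


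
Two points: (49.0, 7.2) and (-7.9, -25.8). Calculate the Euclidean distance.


dx = -7.9 - 49.0 = -56.9
dy = -25.8 - 7.2 = -33.0
d = sqrt(3237.61 + 1089.0) = sqrt(4326.61) = 65.7770

65.7770


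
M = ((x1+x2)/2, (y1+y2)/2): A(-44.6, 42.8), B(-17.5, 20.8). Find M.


Mx = (-44.6 - 17.5)/2 = -62.1/2 = -31.0500
My = (42.8 + 20.8)/2 = 63.6/2 = 31.8000

(-31.0500, 31.8000)


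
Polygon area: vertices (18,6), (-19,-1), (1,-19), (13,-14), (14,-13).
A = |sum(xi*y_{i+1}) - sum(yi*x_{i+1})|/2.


sum(xi*y_{i+1}) = 18*(-1) - 19*(-19) + 1*(-14) + 13*(-13) + 14*6 = 244
sum(yi*x_{i+1}) = 6*(-19) - 1*1 - 19*13 - 14*14 - 13*18 = -792
Area = |244 + 792|/2 = 1036/2 = 518.0000

518.0000 sq units


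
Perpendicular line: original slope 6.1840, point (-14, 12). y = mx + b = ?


Perpendicular slope = -1/m1 = -1/6.1840 = -0.1617
b2 = y0 - m2*x0 = 12 - 14/6.1840 = 12 - 2.2639 = 9.7361

y = -0.1617x + 9.7361


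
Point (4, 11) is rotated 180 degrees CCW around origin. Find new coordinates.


cos(180) = -1, sin(180) = 0
x' = 4*(-1) - 11*0 = -4
y' = 4*0 + 11*(-1) = -11

(-4, -11)


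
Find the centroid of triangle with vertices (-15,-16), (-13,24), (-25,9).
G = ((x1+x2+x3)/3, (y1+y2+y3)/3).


Gx = (-15- 13- 25)/3 = -53/3 = -17.6667
Gy = (-16+24+9)/3 = 17/3 = 5.6667

G = (-17.6667, 5.6667)


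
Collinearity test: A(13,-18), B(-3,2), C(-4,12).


13*(2-12) - 3*(12+ 18) - 4*(-18-2)
= -130 - 90 + 80 = -140

No, not collinear (determinant = -140)


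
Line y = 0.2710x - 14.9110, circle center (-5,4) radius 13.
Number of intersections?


Substitute y = 0.2710x - 14.9110: (x+ 5)^2 + (0.2710x- 14.9110-4)^2 = 169
Expand to Ax^2 + Bx + C = 0, where b-k = -18.911
A = 1+m^2 = 1.073441
B = 2(m(b-k) - h) = 2(0.2710*(-18.911) + 5) = -0.249762
C = h^2 + (b-k)^2 - r^2 = 25 + 357.625921 - 169 = 213.625921
disc = B^2-4AC = 0.0624 - 917.2593 = -917.1969
disc < 0

0 intersection points


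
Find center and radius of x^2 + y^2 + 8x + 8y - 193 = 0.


h = -D/2 = -8/2 = -4
k = -E/2 = -8/2 = -4
r^2 = h^2 + k^2 - F = 16 + 16 + 193 = 225
r = 15

Center (-4, -4), radius = 15


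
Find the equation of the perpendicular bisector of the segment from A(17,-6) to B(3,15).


Midpoint = (10, 4.5)
Slope of AB = dy/dx = 21/(-14) = -1.5000
Perp slope = -dx/dy = 14/21 = 0.6667
b = My - (perp slope)*Mx = 4.5 + (-14*10)/21 = 4.5 - 6.6667 = -2.1667

y = 0.6667x - 2.1667


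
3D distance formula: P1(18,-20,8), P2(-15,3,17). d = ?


dx=-33, dy=23, dz=9
d = sqrt(1089+529+81) = sqrt(1699) = 41.2189

41.2189


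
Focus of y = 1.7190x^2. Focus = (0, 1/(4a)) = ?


a = 1.7190
4a = 6.8760
focus = (0, 1/6.8760) = (0, 0.1454)

Focus = (0, 0.1454)


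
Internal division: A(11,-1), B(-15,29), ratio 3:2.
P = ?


Px = (3*(-15) + 2*11)/5 = -23/5 = -4.6000
Py = (3*29 + 2*(-1))/5 = 85/5 = 17.0000

P = (-4.6000, 17.0000)


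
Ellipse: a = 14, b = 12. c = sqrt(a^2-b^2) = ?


c^2 = 14^2 - 12^2 = 196 - 144 = 52
c = sqrt(52) = 7.2111

c = 7.2111


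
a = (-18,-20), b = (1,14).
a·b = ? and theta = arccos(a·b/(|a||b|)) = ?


a·b = -18*1 - 20*14 = -18 - 280 = -298
|a| = sqrt(324+400) = 26.9072
|b| = sqrt(1+196) = 14.0357
cos(theta) = -298/(sqrt(724)*sqrt(197)) = -298/sqrt(142628) = -0.789067
theta = arccos(-298/sqrt(142628)) = 142.0984 degrees

a·b = -298, theta = 142.0984 deg


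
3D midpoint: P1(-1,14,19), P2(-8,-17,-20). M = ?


Mx = (-1- 8)/2 = -4.5000
My = (14- 17)/2 = -1.5000
Mz = (19- 20)/2 = -0.5000

M = (-4.5000, -1.5000, -0.5000)


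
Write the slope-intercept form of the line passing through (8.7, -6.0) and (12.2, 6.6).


m = (12.6)/(3.5) = 3.6000
b = y1 - m*x1 = -6.0 - (12.6*8.7)/(3.5) = -6.0 - 31.3200 = -37.3200

y = 3.6000x - 37.3200


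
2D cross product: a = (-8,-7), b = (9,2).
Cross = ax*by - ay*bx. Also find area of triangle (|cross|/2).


cross = -8*2 + 7*9 = -16 + 63 = 47
Triangle area = |47|/2 = 47/2 = 23.5000

cross = 47, triangle area = 23.5000


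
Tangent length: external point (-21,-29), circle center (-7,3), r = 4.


d = sqrt((-21+ 7)^2 + (-29-3)^2) = sqrt(196+1024) = 34.9285
L = sqrt(1220.0000 - 16) = sqrt(1204.0000) = 34.6987

34.6987


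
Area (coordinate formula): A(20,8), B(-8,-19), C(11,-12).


20*(-19+ 12) = -140
-8*(-12-8) = 160
11*(8+ 19) = 297
sum = 317
Area = |317|/2 = 158.5000

158.5000 sq units


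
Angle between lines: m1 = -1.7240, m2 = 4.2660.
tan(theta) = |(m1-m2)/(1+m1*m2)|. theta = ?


m1-m2 = -5.99
1+m1*m2 = -6.354584
tan(theta) = |-5.99/(-6.354584)| = 0.942627
theta = arctan(|-5.99/(-6.354584)|) = 43.3083 degrees (acute angle)

43.3083 degrees


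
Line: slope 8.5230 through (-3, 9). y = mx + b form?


y - 9 = 8.5230(x + 3)
y = 8.5230x + 9 - 8.5230*(-3)
y = 8.5230x + 34.5690

y = 8.5230x + 34.5690


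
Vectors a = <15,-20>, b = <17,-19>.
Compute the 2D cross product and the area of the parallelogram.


cross = 15*(-19) + 20*17 = -285 + 340 = 55
Parallelogram area = |55| = 55

cross = 55, parallelogram area = 55


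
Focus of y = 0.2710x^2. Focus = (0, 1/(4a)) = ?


a = 0.2710
4a = 1.0840
focus = (0, 1/1.0840) = (0, 0.9225)

Focus = (0, 0.9225)


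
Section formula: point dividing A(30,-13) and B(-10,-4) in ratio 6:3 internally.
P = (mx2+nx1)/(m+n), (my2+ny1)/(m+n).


Px = (6*(-10) + 3*30)/9 = 30/9 = 3.3333
Py = (6*(-4) + 3*(-13))/9 = -63/9 = -7.0000

P = (3.3333, -7.0000)


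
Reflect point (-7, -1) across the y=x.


Reflection rule for y=x: (y, x)
(-7, -1) -> (-1, -7)

(-1, -7)


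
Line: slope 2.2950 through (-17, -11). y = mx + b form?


y + 11 = 2.2950(x + 17)
y = 2.2950x - 11 - 2.2950*(-17)
y = 2.2950x + 28.0150

y = 2.2950x + 28.0150


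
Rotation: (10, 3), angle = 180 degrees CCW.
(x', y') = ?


cos(180) = -1, sin(180) = 0
x' = 10*(-1) - 3*0 = -10
y' = 10*0 + 3*(-1) = -3

(-10, -3)


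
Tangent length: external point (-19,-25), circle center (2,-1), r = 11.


d = sqrt((-19-2)^2 + (-25+ 1)^2) = sqrt(441+576) = 31.8904
L = sqrt(1017.0000 - 121) = sqrt(896.0000) = 29.9333

29.9333


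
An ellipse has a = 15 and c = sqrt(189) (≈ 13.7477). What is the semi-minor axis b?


b^2 = 15^2 - (sqrt(189))^2 = 225 - 189 = 36
b = sqrt(36) = 6

b = 6


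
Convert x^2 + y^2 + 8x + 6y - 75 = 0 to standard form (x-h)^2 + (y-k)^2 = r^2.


h = -D/2 = -8/2 = -4
k = -E/2 = -6/2 = -3
r^2 = h^2 + k^2 - F = 16 + 9 + 75 = 100
r = 10

Center (-4, -3), radius = 10


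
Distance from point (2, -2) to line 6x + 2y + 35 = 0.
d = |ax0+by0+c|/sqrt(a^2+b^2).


|6*2 + 2*(-2) + 35| = |43| = 43
sqrt(36 + 4) = sqrt(40) = 6.3246
d = 43/sqrt(40) = 6.7989

6.7989


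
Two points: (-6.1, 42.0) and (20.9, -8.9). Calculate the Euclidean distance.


dx = 20.9 + 6.1 = 27.0
dy = -8.9 - 42.0 = -50.9
d = sqrt(729.0 + 2590.81) = sqrt(3319.81) = 57.6178

57.6178


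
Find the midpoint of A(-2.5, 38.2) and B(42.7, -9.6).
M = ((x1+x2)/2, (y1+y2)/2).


Mx = (-2.5 + 42.7)/2 = 40.2/2 = 20.1000
My = (38.2 - 9.6)/2 = 28.6/2 = 14.3000

(20.1000, 14.3000)


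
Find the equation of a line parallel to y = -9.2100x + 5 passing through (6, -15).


Parallel lines have equal slopes.
m2 = -9.2100
b2 = -15 + 9.2100*6 = 40.2600

y = -9.2100x + 40.2600


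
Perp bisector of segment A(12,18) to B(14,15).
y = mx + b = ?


Midpoint = (13, 16.5)
Slope of AB = dy/dx = -3/2 = -1.5000
Perp slope = -dx/dy = 2/3 = 0.6667
b = My - (perp slope)*Mx = 16.5 + (2*13)/(-3) = 16.5 - 8.6667 = 7.8333

y = 0.6667x + 7.8333


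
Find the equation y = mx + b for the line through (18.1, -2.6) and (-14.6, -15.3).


m = (-12.7)/(-32.7) = 0.3884
b = y1 - m*x1 = -2.6 - (-12.7*18.1)/(-32.7) = -2.6 - 7.0297 = -9.6297

y = 0.3884x - 9.6297


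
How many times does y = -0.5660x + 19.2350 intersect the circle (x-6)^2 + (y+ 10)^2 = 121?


Substitute y = -0.5660x + 19.2350: (x-6)^2 + (-0.5660x+19.2350+ 10)^2 = 121
Expand to Ax^2 + Bx + C = 0, where b-k = 29.235
A = 1+m^2 = 1.320356
B = 2(m(b-k) - h) = 2(-0.5660*29.235 - 6) = -45.09402
C = h^2 + (b-k)^2 - r^2 = 36 + 854.685225 - 121 = 769.685225
disc = B^2-4AC = 2033.4706 - 4065.0340 = -2031.5634
disc < 0

0 intersection points


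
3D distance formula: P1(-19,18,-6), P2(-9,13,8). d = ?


dx=10, dy=-5, dz=14
d = sqrt(100+25+196) = sqrt(321) = 17.9165

17.9165


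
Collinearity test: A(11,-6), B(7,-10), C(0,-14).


11*(-10+ 14) + 7*(-14+ 6) + 0*(-6+ 10)
= 44 - 56 + 0 = -12

No, not collinear (determinant = -12)


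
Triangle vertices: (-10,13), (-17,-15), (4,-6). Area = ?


-10*(-15+ 6) = 90
-17*(-6-13) = 323
4*(13+ 15) = 112
sum = 525
Area = |525|/2 = 262.5000

262.5000 sq units


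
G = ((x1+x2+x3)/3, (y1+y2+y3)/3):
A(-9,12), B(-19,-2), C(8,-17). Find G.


Gx = (-9- 19+8)/3 = -20/3 = -6.6667
Gy = (12- 2- 17)/3 = -7/3 = -2.3333

G = (-6.6667, -2.3333)


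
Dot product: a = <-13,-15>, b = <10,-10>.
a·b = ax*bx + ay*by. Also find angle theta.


a·b = -13*10 - 15*(-10) = -130 + 150 = 20
|a| = sqrt(169+225) = 19.8494
|b| = sqrt(100+100) = 14.1421
cos(theta) = 20/(sqrt(394)*sqrt(200)) = 20/sqrt(78800) = 0.071247
theta = arccos(20/sqrt(78800)) = 85.9144 degrees

a·b = 20, theta = 85.9144 deg


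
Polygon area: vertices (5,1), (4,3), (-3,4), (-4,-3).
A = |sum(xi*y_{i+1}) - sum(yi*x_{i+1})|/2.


sum(xi*y_{i+1}) = 5*3 + 4*4 - 3*(-3) - 4*1 = 36
sum(yi*x_{i+1}) = 1*4 + 3*(-3) + 4*(-4) - 3*5 = -36
Area = |36 + 36|/2 = 72/2 = 36.0000

36.0000 sq units


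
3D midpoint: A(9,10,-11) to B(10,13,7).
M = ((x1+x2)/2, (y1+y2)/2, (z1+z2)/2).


Mx = (9+10)/2 = 9.5000
My = (10+13)/2 = 11.5000
Mz = (-11+7)/2 = -2.0000

M = (9.5000, 11.5000, -2.0000)


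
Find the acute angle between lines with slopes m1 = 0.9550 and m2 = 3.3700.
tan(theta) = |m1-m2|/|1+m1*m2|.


m1-m2 = -2.415
1+m1*m2 = 4.21835
tan(theta) = |-2.415/4.21835| = 0.572499
theta = arctan(|-2.415/4.21835|) = 29.7911 degrees (acute angle)

29.7911 degrees


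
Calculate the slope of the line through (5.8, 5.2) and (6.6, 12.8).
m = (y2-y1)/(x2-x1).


dy = 12.8 - 5.2 = 7.6
dx = 6.6 - 5.8 = 0.8
m = 7.6/0.8 = 9.5000

m = 9.5000


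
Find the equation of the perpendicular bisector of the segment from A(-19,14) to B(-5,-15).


Midpoint = (-12, -0.5)
Slope of AB = dy/dx = -29/14 = -2.0714
Perp slope = -dx/dy = 14/29 = 0.4828
b = My - (perp slope)*Mx = -0.5 + (14*(-12))/(-29) = -0.5 + 5.7931 = 5.2931

y = 0.4828x + 5.2931


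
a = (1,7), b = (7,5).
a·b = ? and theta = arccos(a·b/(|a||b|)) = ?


a·b = 1*7 + 7*5 = 7 + 35 = 42
|a| = sqrt(1+49) = 7.0711
|b| = sqrt(49+25) = 8.6023
cos(theta) = 42/(sqrt(50)*sqrt(74)) = 42/sqrt(3700) = 0.690476
theta = arccos(42/sqrt(3700)) = 46.3322 degrees

a·b = 42, theta = 46.3322 deg


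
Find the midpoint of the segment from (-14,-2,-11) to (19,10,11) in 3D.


Mx = (-14+19)/2 = 2.5000
My = (-2+10)/2 = 4.0000
Mz = (-11+11)/2 = 0

M = (2.5000, 4.0000, 0)


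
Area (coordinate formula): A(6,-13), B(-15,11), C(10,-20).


6*(11+ 20) = 186
-15*(-20+ 13) = 105
10*(-13-11) = -240
sum = 51
Area = |51|/2 = 25.5000

25.5000 sq units


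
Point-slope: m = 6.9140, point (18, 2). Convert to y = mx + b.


y - 2 = 6.9140(x - 18)
y = 6.9140x + 2 - 6.9140*18
y = 6.9140x - 122.4520

y = 6.9140x - 122.4520


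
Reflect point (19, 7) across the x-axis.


Reflection rule for x-axis: (x, -y)
(19, 7) -> (19, -7)

(19, -7)


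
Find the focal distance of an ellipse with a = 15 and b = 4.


c^2 = 15^2 - 4^2 = 225 - 16 = 209
c = sqrt(209) = 14.4568

c = 14.4568


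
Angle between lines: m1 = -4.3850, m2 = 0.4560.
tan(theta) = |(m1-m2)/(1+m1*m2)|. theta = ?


m1-m2 = -4.841
1+m1*m2 = -0.99956
tan(theta) = |-4.841/(-0.99956)| = 4.843131
theta = arctan(|-4.841/(-0.99956)|) = 78.3336 degrees (acute angle)

78.3336 degrees


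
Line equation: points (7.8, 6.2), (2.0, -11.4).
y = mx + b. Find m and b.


m = (-17.6)/(-5.8) = 3.0345
b = y1 - m*x1 = 6.2 - (-17.6*7.8)/(-5.8) = 6.2 - 23.6690 = -17.4690

y = 3.0345x - 17.4690


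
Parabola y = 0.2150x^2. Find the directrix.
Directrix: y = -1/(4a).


a = 0.2150
1/(4a) = 1.1628
directrix: y = -1.1628 = -1.1628

y = -1.1628


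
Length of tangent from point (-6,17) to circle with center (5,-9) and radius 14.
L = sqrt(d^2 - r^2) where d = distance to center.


d = sqrt((-6-5)^2 + (17+ 9)^2) = sqrt(121+676) = 28.2312
L = sqrt(797.0000 - 196) = sqrt(601.0000) = 24.5153

24.5153


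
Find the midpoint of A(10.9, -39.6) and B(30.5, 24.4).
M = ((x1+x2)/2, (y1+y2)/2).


Mx = (10.9 + 30.5)/2 = 41.4/2 = 20.7000
My = (-39.6 + 24.4)/2 = -15.2/2 = -7.6000

(20.7000, -7.6000)


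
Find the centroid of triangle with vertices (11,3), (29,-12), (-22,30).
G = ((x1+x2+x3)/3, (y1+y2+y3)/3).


Gx = (11+29- 22)/3 = 18/3 = 6.0000
Gy = (3- 12+30)/3 = 21/3 = 7.0000

G = (6.0000, 7.0000)


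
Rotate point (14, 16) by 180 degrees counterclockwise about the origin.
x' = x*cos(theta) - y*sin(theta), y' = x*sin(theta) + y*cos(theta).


cos(180) = -1, sin(180) = 0
x' = 14*(-1) - 16*0 = -14
y' = 14*0 + 16*(-1) = -16

(-14, -16)


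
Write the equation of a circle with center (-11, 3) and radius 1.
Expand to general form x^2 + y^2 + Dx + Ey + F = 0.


(x+ 11)^2 + (y-3)^2 = 1^2
D = -2h = 22, E = -2k = -6
F = h^2+k^2-r^2 = 121+9-1 = 129

x^2 + y^2 + 22x - 6y + 129 = 0


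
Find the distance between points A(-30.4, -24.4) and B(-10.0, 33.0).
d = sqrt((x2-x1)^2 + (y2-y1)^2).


dx = -10.0 + 30.4 = 20.4
dy = 33.0 + 24.4 = 57.4
d = sqrt(416.16 + 3294.76) = sqrt(3710.92) = 60.9173

60.9173


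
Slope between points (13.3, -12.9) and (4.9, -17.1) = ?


dy = -17.1 + 12.9 = -4.2
dx = 4.9 - 13.3 = -8.4
m = -4.2/(-8.4) = 0.5000

m = 0.5000


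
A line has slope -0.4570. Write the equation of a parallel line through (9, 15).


Parallel lines have equal slopes.
m2 = -0.4570
b2 = 15 + 0.4570*9 = 19.1130

y = -0.4570x + 19.1130


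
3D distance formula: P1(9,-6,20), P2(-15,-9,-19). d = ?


dx=-24, dy=-3, dz=-39
d = sqrt(576+9+1521) = sqrt(2106) = 45.8912

45.8912


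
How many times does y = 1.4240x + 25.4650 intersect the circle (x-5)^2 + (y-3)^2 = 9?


Substitute y = 1.4240x + 25.4650: (x-5)^2 + (1.4240x+25.4650-3)^2 = 9
Expand to Ax^2 + Bx + C = 0, where b-k = 22.465
A = 1+m^2 = 3.027776
B = 2(m(b-k) - h) = 2(1.4240*22.465 - 5) = 53.98032
C = h^2 + (b-k)^2 - r^2 = 25 + 504.676225 - 9 = 520.676225
disc = B^2-4AC = 2913.8749 - 6305.9639 = -3392.0890
disc < 0

0 intersection points


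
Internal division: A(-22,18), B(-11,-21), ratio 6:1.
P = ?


Px = (6*(-11) + 1*(-22))/7 = -88/7 = -12.5714
Py = (6*(-21) + 1*18)/7 = -108/7 = -15.4286

P = (-12.5714, -15.4286)


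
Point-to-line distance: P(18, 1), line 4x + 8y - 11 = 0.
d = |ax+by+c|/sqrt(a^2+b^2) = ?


|4*18 + 8*1 - 11| = |69| = 69
sqrt(16 + 64) = sqrt(80) = 8.9443
d = 69/sqrt(80) = 7.7144

7.7144


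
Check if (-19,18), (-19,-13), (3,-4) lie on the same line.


-19*(-13+ 4) - 19*(-4-18) + 3*(18+ 13)
= 171 + 418 + 93 = 682

No, not collinear (determinant = 682)


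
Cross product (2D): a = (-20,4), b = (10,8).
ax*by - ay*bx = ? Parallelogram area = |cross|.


cross = -20*8 - 4*10 = -160 - 40 = -200
Parallelogram area = |-200| = 200

cross = -200, parallelogram area = 200


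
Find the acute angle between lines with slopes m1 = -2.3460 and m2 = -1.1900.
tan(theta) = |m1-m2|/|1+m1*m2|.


m1-m2 = -1.156
1+m1*m2 = 3.79174
tan(theta) = |-1.156/3.79174| = 0.304873
theta = arctan(|-1.156/3.79174|) = 16.9551 degrees (acute angle)

16.9551 degrees


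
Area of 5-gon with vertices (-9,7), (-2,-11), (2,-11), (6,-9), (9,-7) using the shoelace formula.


sum(xi*y_{i+1}) = -9*(-11) - 2*(-11) + 2*(-9) + 6*(-7) + 9*7 = 124
sum(yi*x_{i+1}) = 7*(-2) - 11*2 - 11*6 - 9*9 - 7*(-9) = -120
Area = |124 + 120|/2 = 244/2 = 122.0000

122.0000 sq units


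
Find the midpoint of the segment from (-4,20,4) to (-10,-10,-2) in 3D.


Mx = (-4- 10)/2 = -7.0000
My = (20- 10)/2 = 5.0000
Mz = (4- 2)/2 = 1.0000

M = (-7.0000, 5.0000, 1.0000)


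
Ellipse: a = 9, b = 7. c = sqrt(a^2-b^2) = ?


c^2 = 9^2 - 7^2 = 81 - 49 = 32
c = sqrt(32) = 5.6569

c = 5.6569


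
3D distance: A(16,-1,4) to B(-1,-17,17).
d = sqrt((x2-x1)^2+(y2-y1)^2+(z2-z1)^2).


dx=-17, dy=-16, dz=13
d = sqrt(289+256+169) = sqrt(714) = 26.7208

26.7208


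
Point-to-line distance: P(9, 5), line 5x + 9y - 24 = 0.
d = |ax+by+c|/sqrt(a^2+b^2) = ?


|5*9 + 9*5 - 24| = |66| = 66
sqrt(25 + 81) = sqrt(106) = 10.2956
d = 66/sqrt(106) = 6.4105

6.4105


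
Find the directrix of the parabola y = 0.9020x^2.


a = 0.9020
1/(4a) = 0.2772
directrix: y = -0.2772 = -0.2772

y = -0.2772


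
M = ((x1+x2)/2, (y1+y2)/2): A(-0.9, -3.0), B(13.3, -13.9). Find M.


Mx = (-0.9 + 13.3)/2 = 12.4/2 = 6.2000
My = (-3.0 - 13.9)/2 = -16.9/2 = -8.4500

(6.2000, -8.4500)


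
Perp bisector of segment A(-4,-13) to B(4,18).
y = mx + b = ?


Midpoint = (0, 2.5)
Slope of AB = dy/dx = 31/8 = 3.8750
Perp slope = -dx/dy = -8/31 = -0.2581
b = My - (perp slope)*Mx = 2.5 + (8*0)/31 = 2.5 + 0 = 2.5000

y = -0.2581x + 2.5000


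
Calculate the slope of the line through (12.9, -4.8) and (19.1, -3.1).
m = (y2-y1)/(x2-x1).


dy = -3.1 + 4.8 = 1.7
dx = 19.1 - 12.9 = 6.2
m = 1.7/6.2 = 0.2742

m = 0.2742


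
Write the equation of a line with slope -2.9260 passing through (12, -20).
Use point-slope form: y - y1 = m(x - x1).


y + 20 = -2.9260(x - 12)
y = -2.9260x - 20 + 2.9260*12
y = -2.9260x + 15.1120

y = -2.9260x + 15.1120


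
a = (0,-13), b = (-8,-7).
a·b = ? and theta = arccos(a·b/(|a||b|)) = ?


a·b = 0*(-8) - 13*(-7) = 0 + 91 = 91
|a| = sqrt(0+169) = 13.0000
|b| = sqrt(64+49) = 10.6301
cos(theta) = 91/(sqrt(169)*sqrt(113)) = 91/sqrt(19097) = 0.658505
theta = arccos(91/sqrt(19097)) = 48.8141 degrees

a·b = 91, theta = 48.8141 deg


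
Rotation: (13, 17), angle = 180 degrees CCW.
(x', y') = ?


cos(180) = -1, sin(180) = 0
x' = 13*(-1) - 17*0 = -13
y' = 13*0 + 17*(-1) = -17

(-13, -17)


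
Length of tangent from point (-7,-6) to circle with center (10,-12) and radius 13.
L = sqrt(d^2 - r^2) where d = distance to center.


d = sqrt((-7-10)^2 + (-6+ 12)^2) = sqrt(289+36) = 18.0278
L = sqrt(325.0000 - 169) = sqrt(156.0000) = 12.4900

12.4900


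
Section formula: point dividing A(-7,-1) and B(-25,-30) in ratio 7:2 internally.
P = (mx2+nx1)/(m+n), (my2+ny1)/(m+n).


Px = (7*(-25) + 2*(-7))/9 = -189/9 = -21.0000
Py = (7*(-30) + 2*(-1))/9 = -212/9 = -23.5556

P = (-21.0000, -23.5556)


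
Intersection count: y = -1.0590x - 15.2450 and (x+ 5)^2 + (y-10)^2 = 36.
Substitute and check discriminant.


Substitute y = -1.0590x - 15.2450: (x+ 5)^2 + (-1.0590x- 15.2450-10)^2 = 36
Expand to Ax^2 + Bx + C = 0, where b-k = -25.245
A = 1+m^2 = 2.121481
B = 2(m(b-k) - h) = 2(-1.0590*(-25.245) + 5) = 63.46891
C = h^2 + (b-k)^2 - r^2 = 25 + 637.310025 - 36 = 626.310025
disc = B^2-4AC = 4028.3025 - 5314.8193 = -1286.5168
disc < 0

0 intersection points


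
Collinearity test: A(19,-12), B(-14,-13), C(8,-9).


19*(-13+ 9) - 14*(-9+ 12) + 8*(-12+ 13)
= -76 - 42 + 8 = -110

No, not collinear (determinant = -110)


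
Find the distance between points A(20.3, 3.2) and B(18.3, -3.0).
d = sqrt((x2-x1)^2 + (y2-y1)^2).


dx = 18.3 - 20.3 = -2.0
dy = -3.0 - 3.2 = -6.2
d = sqrt(4.0 + 38.44) = sqrt(42.44) = 6.5146

6.5146


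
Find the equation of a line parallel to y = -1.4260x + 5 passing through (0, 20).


Parallel lines have equal slopes.
m2 = -1.4260
b2 = 20 + 1.4260*0 = 20.0000

y = -1.4260x + 20.0000


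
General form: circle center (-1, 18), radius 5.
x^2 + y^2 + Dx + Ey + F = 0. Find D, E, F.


(x+ 1)^2 + (y-18)^2 = 5^2
D = -2h = 2, E = -2k = -36
F = h^2+k^2-r^2 = 1+324-25 = 300

D = 2, E = -36, F = 300


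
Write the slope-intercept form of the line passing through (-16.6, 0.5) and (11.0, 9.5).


m = (9.0)/(27.6) = 0.3261
b = y1 - m*x1 = 0.5 - (9.0*(-16.6))/(27.6) = 0.5 + 5.4130 = 5.9130

y = 0.3261x + 5.9130


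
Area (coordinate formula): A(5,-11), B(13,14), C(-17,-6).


5*(14+ 6) = 100
13*(-6+ 11) = 65
-17*(-11-14) = 425
sum = 590
Area = |590|/2 = 295.0000

295.0000 sq units


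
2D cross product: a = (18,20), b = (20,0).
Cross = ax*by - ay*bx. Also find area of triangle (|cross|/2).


cross = 18*0 - 20*20 = 0 - 400 = -400
Triangle area = |-400|/2 = 400/2 = 200.0000

cross = -400, triangle area = 200.0000


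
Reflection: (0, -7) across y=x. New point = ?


Reflection rule for y=x: (y, x)
(0, -7) -> (-7, 0)

(-7, 0)


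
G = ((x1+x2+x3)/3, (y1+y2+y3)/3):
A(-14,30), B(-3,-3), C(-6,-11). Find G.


Gx = (-14- 3- 6)/3 = -23/3 = -7.6667
Gy = (30- 3- 11)/3 = 16/3 = 5.3333

G = (-7.6667, 5.3333)


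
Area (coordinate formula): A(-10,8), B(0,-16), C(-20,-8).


-10*(-16+ 8) = 80
0*(-8-8) = 0
-20*(8+ 16) = -480
sum = -400
Area = |-400|/2 = 200.0000

200.0000 sq units


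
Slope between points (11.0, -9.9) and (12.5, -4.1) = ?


dy = -4.1 + 9.9 = 5.8
dx = 12.5 - 11.0 = 1.5
m = 5.8/1.5 = 3.8667

m = 3.8667


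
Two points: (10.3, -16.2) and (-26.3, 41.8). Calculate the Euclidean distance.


dx = -26.3 - 10.3 = -36.6
dy = 41.8 + 16.2 = 58.0
d = sqrt(1339.56 + 3364.0) = sqrt(4703.56) = 68.5825

68.5825


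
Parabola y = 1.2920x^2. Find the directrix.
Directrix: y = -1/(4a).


a = 1.2920
1/(4a) = 0.1935
directrix: y = -0.1935 = -0.1935

y = -0.1935


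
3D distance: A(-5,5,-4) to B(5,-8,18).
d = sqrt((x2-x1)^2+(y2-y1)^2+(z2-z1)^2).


dx=10, dy=-13, dz=22
d = sqrt(100+169+484) = sqrt(753) = 27.4408

27.4408


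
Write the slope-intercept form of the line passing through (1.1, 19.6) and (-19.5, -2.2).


m = (-21.8)/(-20.6) = 1.0583
b = y1 - m*x1 = 19.6 - (-21.8*1.1)/(-20.6) = 19.6 - 1.1641 = 18.4359

y = 1.0583x + 18.4359


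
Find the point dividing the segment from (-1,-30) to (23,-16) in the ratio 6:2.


Px = (6*23 + 2*(-1))/8 = 136/8 = 17.0000
Py = (6*(-16) + 2*(-30))/8 = -156/8 = -19.5000

P = (17.0000, -19.5000)


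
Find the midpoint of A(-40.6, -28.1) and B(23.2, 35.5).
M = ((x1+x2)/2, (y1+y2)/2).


Mx = (-40.6 + 23.2)/2 = -17.4/2 = -8.7000
My = (-28.1 + 35.5)/2 = 7.4/2 = 3.7000

(-8.7000, 3.7000)


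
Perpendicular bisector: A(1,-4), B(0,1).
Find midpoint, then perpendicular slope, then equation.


Midpoint = (0.5, -1.5)
Slope of AB = dy/dx = 5/(-1) = -5.0000
Perp slope = -dx/dy = 1/5 = 0.2000
b = My - (perp slope)*Mx = -1.5 + (-1*0.5)/5 = -1.5 - 0.1000 = -1.6000

y = 0.2000x - 1.6000


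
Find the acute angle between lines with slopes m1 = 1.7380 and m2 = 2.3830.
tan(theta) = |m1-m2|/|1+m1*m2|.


m1-m2 = -0.645
1+m1*m2 = 5.141654
tan(theta) = |-0.645/5.141654| = 0.125446
theta = arctan(|-0.645/5.141654|) = 7.1502 degrees (acute angle)

7.1502 degrees


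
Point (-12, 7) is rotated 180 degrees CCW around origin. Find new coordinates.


cos(180) = -1, sin(180) = 0
x' = -12*(-1) - 7*0 = 12
y' = -12*0 + 7*(-1) = -7

(12, -7)


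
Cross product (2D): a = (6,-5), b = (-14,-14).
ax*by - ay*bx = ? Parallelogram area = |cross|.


cross = 6*(-14) + 5*(-14) = -84 - 70 = -154
Parallelogram area = |-154| = 154

cross = -154, parallelogram area = 154


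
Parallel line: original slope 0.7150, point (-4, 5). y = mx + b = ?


Parallel lines have equal slopes.
m2 = 0.7150
b2 = 5 - 0.7150*(-4) = 7.8600

y = 0.7150x + 7.8600


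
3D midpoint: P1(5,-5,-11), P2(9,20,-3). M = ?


Mx = (5+9)/2 = 7.0000
My = (-5+20)/2 = 7.5000
Mz = (-11- 3)/2 = -7.0000

M = (7.0000, 7.5000, -7.0000)


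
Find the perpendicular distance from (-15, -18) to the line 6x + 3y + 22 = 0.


|6*(-15) + 3*(-18) + 22| = |-122| = 122
sqrt(36 + 9) = sqrt(45) = 6.7082
d = 122/sqrt(45) = 18.1867

18.1867


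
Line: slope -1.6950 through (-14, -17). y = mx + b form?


y + 17 = -1.6950(x + 14)
y = -1.6950x - 17 + 1.6950*(-14)
y = -1.6950x - 40.7300

y = -1.6950x - 40.7300


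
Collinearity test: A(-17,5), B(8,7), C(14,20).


-17*(7-20) + 8*(20-5) + 14*(5-7)
= 221 + 120 - 28 = 313

No, not collinear (determinant = 313)


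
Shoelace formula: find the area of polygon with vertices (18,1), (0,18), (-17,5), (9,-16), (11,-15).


sum(xi*y_{i+1}) = 18*18 + 0*5 - 17*(-16) + 9*(-15) + 11*1 = 472
sum(yi*x_{i+1}) = 1*0 + 18*(-17) + 5*9 - 16*11 - 15*18 = -707
Area = |472 + 707|/2 = 1179/2 = 589.5000

589.5000 sq units


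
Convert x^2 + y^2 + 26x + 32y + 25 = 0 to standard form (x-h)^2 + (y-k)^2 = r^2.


h = -D/2 = -26/2 = -13
k = -E/2 = -32/2 = -16
r^2 = h^2 + k^2 - F = 169 + 256 - 25 = 400
r = 20

Center (-13, -16), radius = 20


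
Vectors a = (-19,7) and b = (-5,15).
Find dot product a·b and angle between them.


a·b = -19*(-5) + 7*15 = 95 + 105 = 200
|a| = sqrt(361+49) = 20.2485
|b| = sqrt(25+225) = 15.8114
cos(theta) = 200/(sqrt(410)*sqrt(250)) = 200/sqrt(102500) = 0.624695
theta = arccos(200/sqrt(102500)) = 51.3402 degrees

a·b = 200, theta = 51.3402 deg


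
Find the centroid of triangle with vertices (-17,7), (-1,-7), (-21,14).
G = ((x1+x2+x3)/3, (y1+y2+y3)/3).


Gx = (-17- 1- 21)/3 = -39/3 = -13.0000
Gy = (7- 7+14)/3 = 14/3 = 4.6667

G = (-13.0000, 4.6667)


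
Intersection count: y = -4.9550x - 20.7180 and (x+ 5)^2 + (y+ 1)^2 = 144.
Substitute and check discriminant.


Substitute y = -4.9550x - 20.7180: (x+ 5)^2 + (-4.9550x- 20.7180+ 1)^2 = 144
Expand to Ax^2 + Bx + C = 0, where b-k = -19.718
A = 1+m^2 = 25.552025
B = 2(m(b-k) - h) = 2(-4.9550*(-19.718) + 5) = 205.40538
C = h^2 + (b-k)^2 - r^2 = 25 + 388.799524 - 144 = 269.799524
disc = B^2-4AC = 42191.3701 - 27575.6967 = 14615.6734
disc > 0

2 intersection points
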